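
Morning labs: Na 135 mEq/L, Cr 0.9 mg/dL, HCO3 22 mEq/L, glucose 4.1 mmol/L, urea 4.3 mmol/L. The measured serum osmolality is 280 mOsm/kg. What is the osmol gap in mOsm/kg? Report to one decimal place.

1.6 mOsm/kg

Calculated osmolality = 2·Na + glucose + urea
= 2·135 + 4.1 + 4.3
= 270 + 4.10 + 4.30
= 278.4 mOsm/kg ≈ 278.4 mOsm/kg
Osmolar gap = measured − calculated = 280 − 278.4 = 1.6 mOsm/kg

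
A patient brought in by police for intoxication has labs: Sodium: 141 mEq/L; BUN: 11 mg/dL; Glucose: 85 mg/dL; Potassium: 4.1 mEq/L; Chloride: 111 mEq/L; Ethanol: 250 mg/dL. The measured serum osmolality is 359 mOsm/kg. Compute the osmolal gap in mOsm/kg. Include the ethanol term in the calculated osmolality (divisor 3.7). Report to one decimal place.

Calculated osmolality = 2·Na + glucose/18 + BUN/2.8 + ethanol/3.7
= 2·141 + 85/18 + 11/2.8 + 250/3.7
= 282 + 4.72 + 3.93 + 67.57
= 358.22 mOsm/kg ≈ 358.2 mOsm/kg
Osmolar gap = measured − calculated = 359 − 358.2 = 0.8 mOsm/kg

0.8 mOsm/kg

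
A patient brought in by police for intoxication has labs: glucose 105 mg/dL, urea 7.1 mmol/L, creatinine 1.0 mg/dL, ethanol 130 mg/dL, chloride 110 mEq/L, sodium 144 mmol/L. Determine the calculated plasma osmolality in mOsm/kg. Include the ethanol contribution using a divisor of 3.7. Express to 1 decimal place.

336.1 mOsm/kg

Calculated osmolality = 2·Na + glucose/18 + urea + ethanol/3.7
= 2·144 + 105/18 + 7.1 + 130/3.7
= 288 + 5.83 + 7.10 + 35.14
= 336.07 mOsm/kg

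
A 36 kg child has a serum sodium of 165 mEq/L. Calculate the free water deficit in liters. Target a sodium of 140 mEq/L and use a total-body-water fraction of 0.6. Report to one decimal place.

TBW = 0.6 · 36 = 21.6 L
Free water deficit = TBW · (Na/140 − 1)
= 21.6 · (165/140 − 1)
= 21.6 · 0.1786
= 3.86 L

3.9 L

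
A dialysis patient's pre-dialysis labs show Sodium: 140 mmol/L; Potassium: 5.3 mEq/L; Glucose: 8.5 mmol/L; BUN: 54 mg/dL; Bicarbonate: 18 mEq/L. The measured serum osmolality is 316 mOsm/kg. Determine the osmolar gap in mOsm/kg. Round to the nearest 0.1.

8.2 mOsm/kg

Calculated osmolality = 2·Na + glucose + BUN/2.8
= 2·140 + 8.5 + 54/2.8
= 280 + 8.50 + 19.29
= 307.79 mOsm/kg ≈ 307.8 mOsm/kg
Osmolar gap = measured − calculated = 316 − 307.8 = 8.2 mOsm/kg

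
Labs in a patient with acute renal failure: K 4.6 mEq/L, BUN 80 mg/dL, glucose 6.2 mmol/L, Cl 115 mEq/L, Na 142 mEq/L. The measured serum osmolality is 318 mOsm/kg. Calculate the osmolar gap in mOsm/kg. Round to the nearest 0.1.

-0.8 mOsm/kg

Calculated osmolality = 2·Na + glucose + BUN/2.8
= 2·142 + 6.2 + 80/2.8
= 284 + 6.20 + 28.57
= 318.77 mOsm/kg ≈ 318.8 mOsm/kg
Osmolar gap = measured − calculated = 318 − 318.8 = -0.8 mOsm/kg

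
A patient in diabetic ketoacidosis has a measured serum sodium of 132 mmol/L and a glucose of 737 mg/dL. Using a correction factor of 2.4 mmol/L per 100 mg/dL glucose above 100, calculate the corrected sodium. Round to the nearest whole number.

147 mmol/L

Corrected Na = measured Na + 2.4 · (glucose − 100)/100
= 132 + 2.4 · (737 − 100)/100
= 132 + 15.3
= 147.3 mmol/L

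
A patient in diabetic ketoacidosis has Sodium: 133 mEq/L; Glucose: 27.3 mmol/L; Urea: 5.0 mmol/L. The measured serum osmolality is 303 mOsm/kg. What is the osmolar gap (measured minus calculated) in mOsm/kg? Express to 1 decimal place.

4.7 mOsm/kg

Calculated osmolality = 2·Na + glucose + urea
= 2·133 + 27.3 + 5
= 266 + 27.30 + 5
= 298.3 mOsm/kg ≈ 298.3 mOsm/kg
Osmolar gap = measured − calculated = 303 − 298.3 = 4.7 mOsm/kg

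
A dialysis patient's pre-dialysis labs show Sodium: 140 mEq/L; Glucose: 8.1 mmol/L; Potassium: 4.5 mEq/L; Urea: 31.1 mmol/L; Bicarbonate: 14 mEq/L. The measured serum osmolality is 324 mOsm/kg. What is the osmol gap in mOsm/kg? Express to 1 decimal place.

4.8 mOsm/kg

Calculated osmolality = 2·Na + glucose + urea
= 2·140 + 8.1 + 31.1
= 280 + 8.10 + 31.10
= 319.2 mOsm/kg ≈ 319.2 mOsm/kg
Osmolar gap = measured − calculated = 324 − 319.2 = 4.8 mOsm/kg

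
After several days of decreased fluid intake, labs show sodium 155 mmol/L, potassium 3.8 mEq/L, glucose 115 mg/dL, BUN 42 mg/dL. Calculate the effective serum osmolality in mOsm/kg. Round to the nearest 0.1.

316.4 mOsm/kg

Effective osmolality excludes urea (freely permeant across cell membranes):
2·Na + glucose/18
= 2·155 + 115/18
= 310 + 6.39
= 316.39 mOsm/kg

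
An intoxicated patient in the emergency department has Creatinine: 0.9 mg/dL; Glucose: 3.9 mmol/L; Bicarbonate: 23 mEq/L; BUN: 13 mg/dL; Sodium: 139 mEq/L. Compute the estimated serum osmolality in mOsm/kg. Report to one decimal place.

286.5 mOsm/kg

Calculated osmolality = 2·Na + glucose + BUN/2.8
= 2·139 + 3.9 + 13/2.8
= 278 + 3.90 + 4.64
= 286.54 mOsm/kg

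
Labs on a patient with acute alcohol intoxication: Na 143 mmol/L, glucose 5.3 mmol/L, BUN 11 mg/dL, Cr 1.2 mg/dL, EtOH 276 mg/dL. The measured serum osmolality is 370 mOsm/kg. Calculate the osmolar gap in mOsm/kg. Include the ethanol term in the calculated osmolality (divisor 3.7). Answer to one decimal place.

0.2 mOsm/kg

Calculated osmolality = 2·Na + glucose + BUN/2.8 + ethanol/3.7
= 2·143 + 5.3 + 11/2.8 + 276/3.7
= 286 + 5.30 + 3.93 + 74.59
= 369.82 mOsm/kg ≈ 369.8 mOsm/kg
Osmolar gap = measured − calculated = 370 − 369.8 = 0.2 mOsm/kg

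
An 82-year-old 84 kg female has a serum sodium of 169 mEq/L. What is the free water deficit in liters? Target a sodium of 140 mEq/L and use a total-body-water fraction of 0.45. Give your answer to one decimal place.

7.8 L

TBW = 0.45 · 84 = 37.8 L
Free water deficit = TBW · (Na/140 − 1)
= 37.8 · (169/140 − 1)
= 37.8 · 0.2071
= 7.83 L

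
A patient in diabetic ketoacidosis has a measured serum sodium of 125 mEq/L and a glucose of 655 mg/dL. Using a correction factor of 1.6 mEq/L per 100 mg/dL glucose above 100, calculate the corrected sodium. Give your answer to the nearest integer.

134 mEq/L

Corrected Na = measured Na + 1.6 · (glucose − 100)/100
= 125 + 1.6 · (655 − 100)/100
= 125 + 8.9
= 133.9 mEq/L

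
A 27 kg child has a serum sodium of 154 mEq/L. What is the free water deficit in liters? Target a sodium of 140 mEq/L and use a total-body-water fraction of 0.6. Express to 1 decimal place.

1.6 L

TBW = 0.6 · 27 = 16.2 L
Free water deficit = TBW · (Na/140 − 1)
= 16.2 · (154/140 − 1)
= 16.2 · 0.1
= 1.62 L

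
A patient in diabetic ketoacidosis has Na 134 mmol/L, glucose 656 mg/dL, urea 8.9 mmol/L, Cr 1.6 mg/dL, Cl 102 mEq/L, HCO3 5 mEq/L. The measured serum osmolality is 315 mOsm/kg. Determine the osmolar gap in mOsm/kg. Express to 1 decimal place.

Calculated osmolality = 2·Na + glucose/18 + urea
= 2·134 + 656/18 + 8.9
= 268 + 36.44 + 8.90
= 313.34 mOsm/kg ≈ 313.3 mOsm/kg
Osmolar gap = measured − calculated = 315 − 313.3 = 1.7 mOsm/kg

1.7 mOsm/kg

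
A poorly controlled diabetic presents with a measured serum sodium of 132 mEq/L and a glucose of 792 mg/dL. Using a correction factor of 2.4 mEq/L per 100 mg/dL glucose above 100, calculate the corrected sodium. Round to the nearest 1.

Corrected Na = measured Na + 2.4 · (glucose − 100)/100
= 132 + 2.4 · (792 − 100)/100
= 132 + 16.6
= 148.6 mEq/L

149 mEq/L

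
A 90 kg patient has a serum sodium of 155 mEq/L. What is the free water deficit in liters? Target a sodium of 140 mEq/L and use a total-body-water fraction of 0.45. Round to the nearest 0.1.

4.3 L

TBW = 0.45 · 90 = 40.5 L
Free water deficit = TBW · (Na/140 − 1)
= 40.5 · (155/140 − 1)
= 40.5 · 0.1071
= 4.34 L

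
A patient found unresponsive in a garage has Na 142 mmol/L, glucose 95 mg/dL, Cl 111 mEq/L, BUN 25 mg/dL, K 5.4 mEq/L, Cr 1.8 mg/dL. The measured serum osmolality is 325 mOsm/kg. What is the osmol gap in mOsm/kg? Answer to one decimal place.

26.8 mOsm/kg

Calculated osmolality = 2·Na + glucose/18 + BUN/2.8
= 2·142 + 95/18 + 25/2.8
= 284 + 5.28 + 8.93
= 298.21 mOsm/kg ≈ 298.2 mOsm/kg
Osmolar gap = measured − calculated = 325 − 298.2 = 26.8 mOsm/kg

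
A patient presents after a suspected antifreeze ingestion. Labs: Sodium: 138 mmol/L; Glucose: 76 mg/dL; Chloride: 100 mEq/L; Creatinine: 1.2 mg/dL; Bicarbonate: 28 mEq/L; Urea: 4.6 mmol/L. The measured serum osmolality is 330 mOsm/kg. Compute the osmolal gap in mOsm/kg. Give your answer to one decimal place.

Calculated osmolality = 2·Na + glucose/18 + urea
= 2·138 + 76/18 + 4.6
= 276 + 4.22 + 4.60
= 284.82 mOsm/kg ≈ 284.8 mOsm/kg
Osmolar gap = measured − calculated = 330 − 284.8 = 45.2 mOsm/kg

45.2 mOsm/kg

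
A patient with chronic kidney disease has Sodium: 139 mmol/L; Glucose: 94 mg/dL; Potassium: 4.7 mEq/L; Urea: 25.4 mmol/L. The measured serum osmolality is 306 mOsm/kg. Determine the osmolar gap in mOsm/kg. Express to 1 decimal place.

Calculated osmolality = 2·Na + glucose/18 + urea
= 2·139 + 94/18 + 25.4
= 278 + 5.22 + 25.40
= 308.62 mOsm/kg ≈ 308.6 mOsm/kg
Osmolar gap = measured − calculated = 306 − 308.6 = -2.6 mOsm/kg

-2.6 mOsm/kg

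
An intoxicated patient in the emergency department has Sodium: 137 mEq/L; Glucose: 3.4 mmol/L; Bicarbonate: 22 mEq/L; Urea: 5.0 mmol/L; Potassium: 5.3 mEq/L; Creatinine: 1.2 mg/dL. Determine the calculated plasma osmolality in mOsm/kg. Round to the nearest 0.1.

Calculated osmolality = 2·Na + glucose + urea
= 2·137 + 3.4 + 5
= 274 + 3.40 + 5
= 282.4 mOsm/kg

282.4 mOsm/kg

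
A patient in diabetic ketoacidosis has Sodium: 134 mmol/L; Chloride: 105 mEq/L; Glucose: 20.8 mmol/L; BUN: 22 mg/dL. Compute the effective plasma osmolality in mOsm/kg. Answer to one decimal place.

288.8 mOsm/kg

Effective osmolality excludes urea (freely permeant across cell membranes):
2·Na + glucose
= 2·134 + 20.8
= 268 + 20.8
= 288.8 mOsm/kg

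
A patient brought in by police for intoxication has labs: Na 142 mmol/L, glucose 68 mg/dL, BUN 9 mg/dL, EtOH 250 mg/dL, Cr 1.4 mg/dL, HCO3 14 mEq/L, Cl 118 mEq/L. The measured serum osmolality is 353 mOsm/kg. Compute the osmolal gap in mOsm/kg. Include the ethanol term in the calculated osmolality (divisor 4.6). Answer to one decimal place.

7.7 mOsm/kg

Calculated osmolality = 2·Na + glucose/18 + BUN/2.8 + ethanol/4.6
= 2·142 + 68/18 + 9/2.8 + 250/4.6
= 284 + 3.78 + 3.21 + 54.35
= 345.34 mOsm/kg ≈ 345.3 mOsm/kg
Osmolar gap = measured − calculated = 353 − 345.3 = 7.7 mOsm/kg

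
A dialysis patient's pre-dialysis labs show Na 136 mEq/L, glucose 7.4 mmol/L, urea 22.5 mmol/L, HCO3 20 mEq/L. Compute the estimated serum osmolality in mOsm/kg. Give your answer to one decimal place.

301.9 mOsm/kg

Calculated osmolality = 2·Na + glucose + urea
= 2·136 + 7.4 + 22.5
= 272 + 7.40 + 22.50
= 301.9 mOsm/kg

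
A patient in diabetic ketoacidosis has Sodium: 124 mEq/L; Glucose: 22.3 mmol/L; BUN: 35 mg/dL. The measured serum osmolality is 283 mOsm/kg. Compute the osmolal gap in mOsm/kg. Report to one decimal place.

0.2 mOsm/kg

Calculated osmolality = 2·Na + glucose + BUN/2.8
= 2·124 + 22.3 + 35/2.8
= 248 + 22.30 + 12.50
= 282.8 mOsm/kg ≈ 282.8 mOsm/kg
Osmolar gap = measured − calculated = 283 − 282.8 = 0.2 mOsm/kg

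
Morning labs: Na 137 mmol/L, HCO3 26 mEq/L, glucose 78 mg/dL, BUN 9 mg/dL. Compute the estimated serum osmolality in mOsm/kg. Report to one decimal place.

281.5 mOsm/kg

Calculated osmolality = 2·Na + glucose/18 + BUN/2.8
= 2·137 + 78/18 + 9/2.8
= 274 + 4.33 + 3.21
= 281.54 mOsm/kg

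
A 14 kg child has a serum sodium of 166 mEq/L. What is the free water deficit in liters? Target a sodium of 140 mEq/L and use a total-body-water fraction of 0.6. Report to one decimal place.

1.6 L

TBW = 0.6 · 14 = 8.4 L
Free water deficit = TBW · (Na/140 − 1)
= 8.4 · (166/140 − 1)
= 8.4 · 0.1857
= 1.56 L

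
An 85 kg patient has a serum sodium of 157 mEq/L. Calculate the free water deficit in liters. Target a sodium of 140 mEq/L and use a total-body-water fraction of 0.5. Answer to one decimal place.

5.2 L

TBW = 0.5 · 85 = 42.5 L
Free water deficit = TBW · (Na/140 − 1)
= 42.5 · (157/140 − 1)
= 42.5 · 0.1214
= 5.16 L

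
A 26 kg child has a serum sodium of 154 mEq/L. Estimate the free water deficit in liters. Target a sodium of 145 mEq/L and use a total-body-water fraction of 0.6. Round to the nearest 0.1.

TBW = 0.6 · 26 = 15.6 L
Free water deficit = TBW · (Na/145 − 1)
= 15.6 · (154/145 − 1)
= 15.6 · 0.0621
= 0.97 L

1.0 L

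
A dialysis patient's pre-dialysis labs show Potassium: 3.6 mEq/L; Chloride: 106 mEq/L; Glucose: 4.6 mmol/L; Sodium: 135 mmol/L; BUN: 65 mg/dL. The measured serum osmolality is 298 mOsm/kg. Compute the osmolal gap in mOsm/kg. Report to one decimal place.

Calculated osmolality = 2·Na + glucose + BUN/2.8
= 2·135 + 4.6 + 65/2.8
= 270 + 4.60 + 23.21
= 297.81 mOsm/kg ≈ 297.8 mOsm/kg
Osmolar gap = measured − calculated = 298 − 297.8 = 0.2 mOsm/kg

0.2 mOsm/kg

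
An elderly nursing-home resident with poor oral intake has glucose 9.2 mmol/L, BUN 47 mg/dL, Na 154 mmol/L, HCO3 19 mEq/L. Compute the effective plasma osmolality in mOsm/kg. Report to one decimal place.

Effective osmolality excludes urea (freely permeant across cell membranes):
2·Na + glucose
= 2·154 + 9.2
= 308 + 9.2
= 317.2 mOsm/kg

317.2 mOsm/kg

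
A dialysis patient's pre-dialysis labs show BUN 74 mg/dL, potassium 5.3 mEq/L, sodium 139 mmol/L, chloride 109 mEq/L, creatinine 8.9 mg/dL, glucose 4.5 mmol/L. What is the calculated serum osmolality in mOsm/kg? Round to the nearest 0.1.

308.9 mOsm/kg

Calculated osmolality = 2·Na + glucose + BUN/2.8
= 2·139 + 4.5 + 74/2.8
= 278 + 4.50 + 26.43
= 308.93 mOsm/kg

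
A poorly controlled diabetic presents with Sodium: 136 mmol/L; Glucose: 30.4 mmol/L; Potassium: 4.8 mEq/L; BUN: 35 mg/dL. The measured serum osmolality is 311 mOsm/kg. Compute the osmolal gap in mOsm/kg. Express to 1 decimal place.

Calculated osmolality = 2·Na + glucose + BUN/2.8
= 2·136 + 30.4 + 35/2.8
= 272 + 30.40 + 12.50
= 314.9 mOsm/kg ≈ 314.9 mOsm/kg
Osmolar gap = measured − calculated = 311 − 314.9 = -3.9 mOsm/kg

-3.9 mOsm/kg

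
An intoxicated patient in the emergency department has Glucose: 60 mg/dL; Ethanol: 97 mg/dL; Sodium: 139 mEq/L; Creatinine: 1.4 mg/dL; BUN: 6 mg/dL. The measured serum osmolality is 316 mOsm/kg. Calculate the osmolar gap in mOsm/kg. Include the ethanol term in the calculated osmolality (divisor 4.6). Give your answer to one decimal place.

11.4 mOsm/kg

Calculated osmolality = 2·Na + glucose/18 + BUN/2.8 + ethanol/4.6
= 2·139 + 60/18 + 6/2.8 + 97/4.6
= 278 + 3.33 + 2.14 + 21.09
= 304.56 mOsm/kg ≈ 304.6 mOsm/kg
Osmolar gap = measured − calculated = 316 − 304.6 = 11.4 mOsm/kg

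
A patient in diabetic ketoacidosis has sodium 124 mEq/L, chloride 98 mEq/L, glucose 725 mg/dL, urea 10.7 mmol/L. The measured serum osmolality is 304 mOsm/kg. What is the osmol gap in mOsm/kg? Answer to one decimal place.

Calculated osmolality = 2·Na + glucose/18 + urea
= 2·124 + 725/18 + 10.7
= 248 + 40.28 + 10.70
= 298.98 mOsm/kg ≈ 299.0 mOsm/kg
Osmolar gap = measured − calculated = 304 − 299.0 = 5.0 mOsm/kg

5.0 mOsm/kg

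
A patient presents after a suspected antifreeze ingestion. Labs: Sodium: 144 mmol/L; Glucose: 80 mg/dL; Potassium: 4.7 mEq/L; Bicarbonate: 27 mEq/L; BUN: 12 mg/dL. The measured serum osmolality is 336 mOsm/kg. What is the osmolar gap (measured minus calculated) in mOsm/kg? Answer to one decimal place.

Calculated osmolality = 2·Na + glucose/18 + BUN/2.8
= 2·144 + 80/18 + 12/2.8
= 288 + 4.44 + 4.29
= 296.73 mOsm/kg ≈ 296.7 mOsm/kg
Osmolar gap = measured − calculated = 336 − 296.7 = 39.3 mOsm/kg

39.3 mOsm/kg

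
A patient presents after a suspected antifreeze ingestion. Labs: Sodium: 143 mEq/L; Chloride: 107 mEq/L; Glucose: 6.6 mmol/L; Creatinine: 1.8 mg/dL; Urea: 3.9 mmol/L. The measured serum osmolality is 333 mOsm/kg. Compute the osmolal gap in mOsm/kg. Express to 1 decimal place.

36.5 mOsm/kg

Calculated osmolality = 2·Na + glucose + urea
= 2·143 + 6.6 + 3.9
= 286 + 6.60 + 3.90
= 296.5 mOsm/kg ≈ 296.5 mOsm/kg
Osmolar gap = measured − calculated = 333 − 296.5 = 36.5 mOsm/kg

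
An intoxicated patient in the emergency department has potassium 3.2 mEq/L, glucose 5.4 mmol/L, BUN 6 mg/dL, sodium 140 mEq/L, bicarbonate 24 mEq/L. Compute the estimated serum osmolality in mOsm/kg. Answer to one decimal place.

287.5 mOsm/kg

Calculated osmolality = 2·Na + glucose + BUN/2.8
= 2·140 + 5.4 + 6/2.8
= 280 + 5.40 + 2.14
= 287.54 mOsm/kg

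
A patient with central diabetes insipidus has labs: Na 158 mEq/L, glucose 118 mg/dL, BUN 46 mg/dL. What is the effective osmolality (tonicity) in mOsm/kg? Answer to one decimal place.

Effective osmolality excludes urea (freely permeant across cell membranes):
2·Na + glucose/18
= 2·158 + 118/18
= 316 + 6.56
= 322.56 mOsm/kg

322.6 mOsm/kg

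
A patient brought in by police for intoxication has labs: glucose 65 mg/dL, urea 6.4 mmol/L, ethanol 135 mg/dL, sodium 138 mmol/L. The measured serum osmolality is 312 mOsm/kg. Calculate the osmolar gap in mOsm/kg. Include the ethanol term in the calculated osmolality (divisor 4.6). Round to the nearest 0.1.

-3.4 mOsm/kg

Calculated osmolality = 2·Na + glucose/18 + urea + ethanol/4.6
= 2·138 + 65/18 + 6.4 + 135/4.6
= 276 + 3.61 + 6.40 + 29.35
= 315.36 mOsm/kg ≈ 315.4 mOsm/kg
Osmolar gap = measured − calculated = 312 − 315.4 = -3.4 mOsm/kg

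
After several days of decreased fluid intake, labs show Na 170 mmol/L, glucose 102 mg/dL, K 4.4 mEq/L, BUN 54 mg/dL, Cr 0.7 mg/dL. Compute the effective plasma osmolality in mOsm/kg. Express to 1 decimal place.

345.7 mOsm/kg

Effective osmolality excludes urea (freely permeant across cell membranes):
2·Na + glucose/18
= 2·170 + 102/18
= 340 + 5.67
= 345.67 mOsm/kg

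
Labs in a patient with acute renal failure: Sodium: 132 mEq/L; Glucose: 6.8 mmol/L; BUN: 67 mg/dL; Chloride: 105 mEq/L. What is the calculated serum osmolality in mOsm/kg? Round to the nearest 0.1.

Calculated osmolality = 2·Na + glucose + BUN/2.8
= 2·132 + 6.8 + 67/2.8
= 264 + 6.80 + 23.93
= 294.73 mOsm/kg

294.7 mOsm/kg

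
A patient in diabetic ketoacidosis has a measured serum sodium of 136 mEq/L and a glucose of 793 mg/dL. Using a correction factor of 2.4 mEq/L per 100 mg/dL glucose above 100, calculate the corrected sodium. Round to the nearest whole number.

Corrected Na = measured Na + 2.4 · (glucose − 100)/100
= 136 + 2.4 · (793 − 100)/100
= 136 + 16.6
= 152.6 mEq/L

153 mEq/L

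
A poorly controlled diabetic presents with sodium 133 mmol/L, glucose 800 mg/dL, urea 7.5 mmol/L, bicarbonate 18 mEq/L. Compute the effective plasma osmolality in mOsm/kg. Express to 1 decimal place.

310.4 mOsm/kg

Effective osmolality excludes urea (freely permeant across cell membranes):
2·Na + glucose/18
= 2·133 + 800/18
= 266 + 44.44
= 310.44 mOsm/kg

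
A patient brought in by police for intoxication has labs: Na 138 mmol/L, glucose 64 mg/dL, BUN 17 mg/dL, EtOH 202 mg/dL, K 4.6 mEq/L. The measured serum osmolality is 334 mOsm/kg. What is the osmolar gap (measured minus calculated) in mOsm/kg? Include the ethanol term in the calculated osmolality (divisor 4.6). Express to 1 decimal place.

4.5 mOsm/kg

Calculated osmolality = 2·Na + glucose/18 + BUN/2.8 + ethanol/4.6
= 2·138 + 64/18 + 17/2.8 + 202/4.6
= 276 + 3.56 + 6.07 + 43.91
= 329.54 mOsm/kg ≈ 329.5 mOsm/kg
Osmolar gap = measured − calculated = 334 − 329.5 = 4.5 mOsm/kg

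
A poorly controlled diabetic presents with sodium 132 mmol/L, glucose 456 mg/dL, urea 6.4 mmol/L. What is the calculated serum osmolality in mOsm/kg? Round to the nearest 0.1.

Calculated osmolality = 2·Na + glucose/18 + urea
= 2·132 + 456/18 + 6.4
= 264 + 25.33 + 6.40
= 295.73 mOsm/kg

295.7 mOsm/kg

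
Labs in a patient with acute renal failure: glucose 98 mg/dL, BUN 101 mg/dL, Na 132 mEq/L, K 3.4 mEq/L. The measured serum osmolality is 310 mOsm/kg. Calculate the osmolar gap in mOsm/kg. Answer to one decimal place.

Calculated osmolality = 2·Na + glucose/18 + BUN/2.8
= 2·132 + 98/18 + 101/2.8
= 264 + 5.44 + 36.07
= 305.51 mOsm/kg ≈ 305.5 mOsm/kg
Osmolar gap = measured − calculated = 310 − 305.5 = 4.5 mOsm/kg

4.5 mOsm/kg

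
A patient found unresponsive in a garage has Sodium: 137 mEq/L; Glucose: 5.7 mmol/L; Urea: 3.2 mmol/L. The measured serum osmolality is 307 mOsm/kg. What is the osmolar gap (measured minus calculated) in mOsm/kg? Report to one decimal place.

Calculated osmolality = 2·Na + glucose + urea
= 2·137 + 5.7 + 3.2
= 274 + 5.70 + 3.20
= 282.9 mOsm/kg ≈ 282.9 mOsm/kg
Osmolar gap = measured − calculated = 307 − 282.9 = 24.1 mOsm/kg

24.1 mOsm/kg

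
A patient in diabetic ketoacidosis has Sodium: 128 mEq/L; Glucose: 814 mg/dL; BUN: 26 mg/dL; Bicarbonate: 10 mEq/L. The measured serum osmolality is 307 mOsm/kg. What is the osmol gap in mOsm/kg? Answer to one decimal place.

Calculated osmolality = 2·Na + glucose/18 + BUN/2.8
= 2·128 + 814/18 + 26/2.8
= 256 + 45.22 + 9.29
= 310.51 mOsm/kg ≈ 310.5 mOsm/kg
Osmolar gap = measured − calculated = 307 − 310.5 = -3.5 mOsm/kg

-3.5 mOsm/kg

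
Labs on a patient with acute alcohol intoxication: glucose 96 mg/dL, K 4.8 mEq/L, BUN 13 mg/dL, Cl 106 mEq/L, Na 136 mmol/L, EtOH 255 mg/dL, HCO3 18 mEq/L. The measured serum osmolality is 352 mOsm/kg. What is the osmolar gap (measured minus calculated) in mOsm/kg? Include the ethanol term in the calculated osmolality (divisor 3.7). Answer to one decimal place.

1.1 mOsm/kg

Calculated osmolality = 2·Na + glucose/18 + BUN/2.8 + ethanol/3.7
= 2·136 + 96/18 + 13/2.8 + 255/3.7
= 272 + 5.33 + 4.64 + 68.92
= 350.89 mOsm/kg ≈ 350.9 mOsm/kg
Osmolar gap = measured − calculated = 352 − 350.9 = 1.1 mOsm/kg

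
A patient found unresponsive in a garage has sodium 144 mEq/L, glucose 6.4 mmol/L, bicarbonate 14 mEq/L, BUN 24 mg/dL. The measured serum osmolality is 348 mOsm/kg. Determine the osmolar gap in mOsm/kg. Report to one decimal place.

45.0 mOsm/kg

Calculated osmolality = 2·Na + glucose + BUN/2.8
= 2·144 + 6.4 + 24/2.8
= 288 + 6.40 + 8.57
= 302.97 mOsm/kg ≈ 303.0 mOsm/kg
Osmolar gap = measured − calculated = 348 − 303.0 = 45.0 mOsm/kg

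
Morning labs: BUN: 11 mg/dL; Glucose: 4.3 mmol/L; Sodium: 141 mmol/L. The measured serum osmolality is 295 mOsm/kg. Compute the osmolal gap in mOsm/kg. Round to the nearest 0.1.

Calculated osmolality = 2·Na + glucose + BUN/2.8
= 2·141 + 4.3 + 11/2.8
= 282 + 4.30 + 3.93
= 290.23 mOsm/kg ≈ 290.2 mOsm/kg
Osmolar gap = measured − calculated = 295 − 290.2 = 4.8 mOsm/kg

4.8 mOsm/kg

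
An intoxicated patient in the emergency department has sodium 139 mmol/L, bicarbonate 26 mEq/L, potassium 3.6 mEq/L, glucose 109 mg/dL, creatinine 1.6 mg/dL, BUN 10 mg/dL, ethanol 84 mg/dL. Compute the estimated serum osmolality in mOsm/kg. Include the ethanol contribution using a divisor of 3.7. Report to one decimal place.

Calculated osmolality = 2·Na + glucose/18 + BUN/2.8 + ethanol/3.7
= 2·139 + 109/18 + 10/2.8 + 84/3.7
= 278 + 6.06 + 3.57 + 22.70
= 310.33 mOsm/kg

310.3 mOsm/kg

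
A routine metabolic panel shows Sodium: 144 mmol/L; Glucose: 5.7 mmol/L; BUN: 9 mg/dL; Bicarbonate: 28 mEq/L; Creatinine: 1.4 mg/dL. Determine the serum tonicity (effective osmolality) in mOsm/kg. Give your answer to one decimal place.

Effective osmolality excludes urea (freely permeant across cell membranes):
2·Na + glucose
= 2·144 + 5.7
= 288 + 5.7
= 293.7 mOsm/kg

293.7 mOsm/kg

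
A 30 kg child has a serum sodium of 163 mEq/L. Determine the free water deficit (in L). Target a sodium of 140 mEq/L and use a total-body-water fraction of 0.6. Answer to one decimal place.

TBW = 0.6 · 30 = 18 L
Free water deficit = TBW · (Na/140 − 1)
= 18 · (163/140 − 1)
= 18 · 0.1643
= 2.96 L

3.0 L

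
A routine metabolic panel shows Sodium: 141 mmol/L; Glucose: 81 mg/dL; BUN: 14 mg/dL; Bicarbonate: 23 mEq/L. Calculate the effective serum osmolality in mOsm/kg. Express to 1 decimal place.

Effective osmolality excludes urea (freely permeant across cell membranes):
2·Na + glucose/18
= 2·141 + 81/18
= 282 + 4.5
= 286.5 mOsm/kg

286.5 mOsm/kg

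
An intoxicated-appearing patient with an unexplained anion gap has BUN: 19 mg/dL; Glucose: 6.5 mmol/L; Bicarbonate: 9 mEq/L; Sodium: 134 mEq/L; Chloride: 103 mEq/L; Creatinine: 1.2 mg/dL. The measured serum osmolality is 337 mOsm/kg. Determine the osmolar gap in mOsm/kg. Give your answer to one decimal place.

Calculated osmolality = 2·Na + glucose + BUN/2.8
= 2·134 + 6.5 + 19/2.8
= 268 + 6.50 + 6.79
= 281.29 mOsm/kg ≈ 281.3 mOsm/kg
Osmolar gap = measured − calculated = 337 − 281.3 = 55.7 mOsm/kg

55.7 mOsm/kg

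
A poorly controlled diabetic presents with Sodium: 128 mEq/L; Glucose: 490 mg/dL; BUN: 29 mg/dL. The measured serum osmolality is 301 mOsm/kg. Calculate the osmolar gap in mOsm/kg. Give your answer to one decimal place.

Calculated osmolality = 2·Na + glucose/18 + BUN/2.8
= 2·128 + 490/18 + 29/2.8
= 256 + 27.22 + 10.36
= 293.58 mOsm/kg ≈ 293.6 mOsm/kg
Osmolar gap = measured − calculated = 301 − 293.6 = 7.4 mOsm/kg

7.4 mOsm/kg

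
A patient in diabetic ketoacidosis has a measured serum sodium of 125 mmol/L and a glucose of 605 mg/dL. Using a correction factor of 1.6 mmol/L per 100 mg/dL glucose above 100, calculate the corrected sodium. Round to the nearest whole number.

Corrected Na = measured Na + 1.6 · (glucose − 100)/100
= 125 + 1.6 · (605 − 100)/100
= 125 + 8.1
= 133.1 mmol/L

133 mmol/L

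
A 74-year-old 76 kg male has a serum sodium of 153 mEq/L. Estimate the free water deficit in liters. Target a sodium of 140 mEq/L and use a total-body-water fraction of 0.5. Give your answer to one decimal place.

3.5 L

TBW = 0.5 · 76 = 38 L
Free water deficit = TBW · (Na/140 − 1)
= 38 · (153/140 − 1)
= 38 · 0.0929
= 3.53 L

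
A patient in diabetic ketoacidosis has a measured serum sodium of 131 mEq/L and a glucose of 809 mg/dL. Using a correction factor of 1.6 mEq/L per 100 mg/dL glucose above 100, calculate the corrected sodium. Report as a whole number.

142 mEq/L

Corrected Na = measured Na + 1.6 · (glucose − 100)/100
= 131 + 1.6 · (809 − 100)/100
= 131 + 11.3
= 142.3 mEq/L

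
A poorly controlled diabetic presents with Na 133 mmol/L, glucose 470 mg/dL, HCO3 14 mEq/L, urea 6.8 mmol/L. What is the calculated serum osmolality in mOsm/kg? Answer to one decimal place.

Calculated osmolality = 2·Na + glucose/18 + urea
= 2·133 + 470/18 + 6.8
= 266 + 26.11 + 6.80
= 298.91 mOsm/kg

298.9 mOsm/kg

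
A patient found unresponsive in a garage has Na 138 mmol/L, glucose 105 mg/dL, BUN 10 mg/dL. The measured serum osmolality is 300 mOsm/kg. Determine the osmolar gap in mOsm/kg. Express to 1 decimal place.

Calculated osmolality = 2·Na + glucose/18 + BUN/2.8
= 2·138 + 105/18 + 10/2.8
= 276 + 5.83 + 3.57
= 285.4 mOsm/kg ≈ 285.4 mOsm/kg
Osmolar gap = measured − calculated = 300 − 285.4 = 14.6 mOsm/kg

14.6 mOsm/kg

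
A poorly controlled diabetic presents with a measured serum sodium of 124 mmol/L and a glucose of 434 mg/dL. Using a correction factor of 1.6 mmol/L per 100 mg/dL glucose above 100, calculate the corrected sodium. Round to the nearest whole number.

129 mmol/L

Corrected Na = measured Na + 1.6 · (glucose − 100)/100
= 124 + 1.6 · (434 − 100)/100
= 124 + 5.3
= 129.3 mmol/L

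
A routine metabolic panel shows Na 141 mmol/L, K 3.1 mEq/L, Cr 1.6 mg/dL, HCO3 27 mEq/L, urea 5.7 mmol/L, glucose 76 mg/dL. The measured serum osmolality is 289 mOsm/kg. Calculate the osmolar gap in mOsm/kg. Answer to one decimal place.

Calculated osmolality = 2·Na + glucose/18 + urea
= 2·141 + 76/18 + 5.7
= 282 + 4.22 + 5.70
= 291.92 mOsm/kg ≈ 291.9 mOsm/kg
Osmolar gap = measured − calculated = 289 − 291.9 = -2.9 mOsm/kg

-2.9 mOsm/kg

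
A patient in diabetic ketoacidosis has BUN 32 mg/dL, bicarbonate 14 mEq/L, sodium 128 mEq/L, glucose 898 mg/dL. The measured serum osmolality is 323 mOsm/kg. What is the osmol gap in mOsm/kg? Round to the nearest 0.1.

5.7 mOsm/kg

Calculated osmolality = 2·Na + glucose/18 + BUN/2.8
= 2·128 + 898/18 + 32/2.8
= 256 + 49.89 + 11.43
= 317.32 mOsm/kg ≈ 317.3 mOsm/kg
Osmolar gap = measured − calculated = 323 − 317.3 = 5.7 mOsm/kg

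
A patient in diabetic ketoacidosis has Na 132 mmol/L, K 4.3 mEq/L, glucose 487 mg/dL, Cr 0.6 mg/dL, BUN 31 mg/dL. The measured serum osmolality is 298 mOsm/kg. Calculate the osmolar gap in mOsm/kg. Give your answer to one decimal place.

Calculated osmolality = 2·Na + glucose/18 + BUN/2.8
= 2·132 + 487/18 + 31/2.8
= 264 + 27.06 + 11.07
= 302.13 mOsm/kg ≈ 302.1 mOsm/kg
Osmolar gap = measured − calculated = 298 − 302.1 = -4.1 mOsm/kg

-4.1 mOsm/kg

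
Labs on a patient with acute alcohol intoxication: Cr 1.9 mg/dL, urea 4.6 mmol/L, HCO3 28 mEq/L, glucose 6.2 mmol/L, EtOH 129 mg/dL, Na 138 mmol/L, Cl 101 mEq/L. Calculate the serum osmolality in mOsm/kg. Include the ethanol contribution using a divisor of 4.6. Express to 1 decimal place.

Calculated osmolality = 2·Na + glucose + urea + ethanol/4.6
= 2·138 + 6.2 + 4.6 + 129/4.6
= 276 + 6.20 + 4.60 + 28.04
= 314.84 mOsm/kg

314.8 mOsm/kg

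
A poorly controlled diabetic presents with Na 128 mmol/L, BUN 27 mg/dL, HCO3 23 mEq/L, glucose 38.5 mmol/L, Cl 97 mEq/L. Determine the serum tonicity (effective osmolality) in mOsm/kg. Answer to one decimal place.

294.5 mOsm/kg

Effective osmolality excludes urea (freely permeant across cell membranes):
2·Na + glucose
= 2·128 + 38.5
= 256 + 38.5
= 294.5 mOsm/kg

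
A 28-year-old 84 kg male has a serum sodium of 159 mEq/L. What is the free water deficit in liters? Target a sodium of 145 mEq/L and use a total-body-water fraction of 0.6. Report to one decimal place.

4.9 L

TBW = 0.6 · 84 = 50.4 L
Free water deficit = TBW · (Na/145 − 1)
= 50.4 · (159/145 − 1)
= 50.4 · 0.0966
= 4.87 L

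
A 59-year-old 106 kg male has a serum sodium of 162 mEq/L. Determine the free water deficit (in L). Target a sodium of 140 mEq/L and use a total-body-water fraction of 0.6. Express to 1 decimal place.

TBW = 0.6 · 106 = 63.6 L
Free water deficit = TBW · (Na/140 − 1)
= 63.6 · (162/140 − 1)
= 63.6 · 0.1571
= 9.99 L

10.0 L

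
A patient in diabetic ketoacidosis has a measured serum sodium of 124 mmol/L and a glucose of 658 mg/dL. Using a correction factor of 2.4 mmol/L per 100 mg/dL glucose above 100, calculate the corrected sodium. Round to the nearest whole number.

Corrected Na = measured Na + 2.4 · (glucose − 100)/100
= 124 + 2.4 · (658 − 100)/100
= 124 + 13.4
= 137.4 mmol/L

137 mmol/L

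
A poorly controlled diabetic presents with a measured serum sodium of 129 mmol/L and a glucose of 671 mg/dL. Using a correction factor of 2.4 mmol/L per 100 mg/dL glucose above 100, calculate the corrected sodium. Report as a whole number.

143 mmol/L

Corrected Na = measured Na + 2.4 · (glucose − 100)/100
= 129 + 2.4 · (671 − 100)/100
= 129 + 13.7
= 142.7 mmol/L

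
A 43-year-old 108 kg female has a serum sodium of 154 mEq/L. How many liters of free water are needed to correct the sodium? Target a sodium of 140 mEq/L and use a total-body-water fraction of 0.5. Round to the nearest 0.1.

5.4 L

TBW = 0.5 · 108 = 54 L
Free water deficit = TBW · (Na/140 − 1)
= 54 · (154/140 − 1)
= 54 · 0.1
= 5.4 L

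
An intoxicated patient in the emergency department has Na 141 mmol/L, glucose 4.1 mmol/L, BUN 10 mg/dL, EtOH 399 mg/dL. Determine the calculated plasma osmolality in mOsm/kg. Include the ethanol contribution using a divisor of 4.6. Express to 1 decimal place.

376.4 mOsm/kg

Calculated osmolality = 2·Na + glucose + BUN/2.8 + ethanol/4.6
= 2·141 + 4.1 + 10/2.8 + 399/4.6
= 282 + 4.10 + 3.57 + 86.74
= 376.41 mOsm/kg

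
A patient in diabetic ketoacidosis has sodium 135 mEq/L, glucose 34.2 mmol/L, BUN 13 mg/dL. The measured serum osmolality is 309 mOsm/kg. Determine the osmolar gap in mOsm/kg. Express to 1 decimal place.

0.2 mOsm/kg

Calculated osmolality = 2·Na + glucose + BUN/2.8
= 2·135 + 34.2 + 13/2.8
= 270 + 34.20 + 4.64
= 308.84 mOsm/kg ≈ 308.8 mOsm/kg
Osmolar gap = measured − calculated = 309 − 308.8 = 0.2 mOsm/kg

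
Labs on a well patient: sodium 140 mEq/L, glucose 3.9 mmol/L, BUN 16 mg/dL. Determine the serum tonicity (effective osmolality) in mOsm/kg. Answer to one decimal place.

283.9 mOsm/kg

Effective osmolality excludes urea (freely permeant across cell membranes):
2·Na + glucose
= 2·140 + 3.9
= 280 + 3.9
= 283.9 mOsm/kg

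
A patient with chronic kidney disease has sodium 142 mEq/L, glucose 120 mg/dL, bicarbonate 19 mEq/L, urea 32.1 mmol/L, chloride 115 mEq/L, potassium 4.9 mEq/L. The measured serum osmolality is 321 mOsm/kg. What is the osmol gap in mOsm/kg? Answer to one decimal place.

Calculated osmolality = 2·Na + glucose/18 + urea
= 2·142 + 120/18 + 32.1
= 284 + 6.67 + 32.10
= 322.77 mOsm/kg ≈ 322.8 mOsm/kg
Osmolar gap = measured − calculated = 321 − 322.8 = -1.8 mOsm/kg

-1.8 mOsm/kg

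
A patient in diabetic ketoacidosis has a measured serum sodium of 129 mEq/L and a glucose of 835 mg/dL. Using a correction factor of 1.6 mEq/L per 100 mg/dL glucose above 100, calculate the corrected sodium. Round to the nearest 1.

141 mEq/L

Corrected Na = measured Na + 1.6 · (glucose − 100)/100
= 129 + 1.6 · (835 − 100)/100
= 129 + 11.8
= 140.8 mEq/L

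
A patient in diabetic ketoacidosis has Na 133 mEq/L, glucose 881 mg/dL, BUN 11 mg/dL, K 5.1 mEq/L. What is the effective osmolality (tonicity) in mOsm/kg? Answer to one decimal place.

Effective osmolality excludes urea (freely permeant across cell membranes):
2·Na + glucose/18
= 2·133 + 881/18
= 266 + 48.94
= 314.94 mOsm/kg

314.9 mOsm/kg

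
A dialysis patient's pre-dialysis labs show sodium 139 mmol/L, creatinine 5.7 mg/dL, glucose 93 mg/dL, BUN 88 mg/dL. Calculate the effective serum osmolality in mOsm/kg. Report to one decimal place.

Effective osmolality excludes urea (freely permeant across cell membranes):
2·Na + glucose/18
= 2·139 + 93/18
= 278 + 5.17
= 283.17 mOsm/kg

283.2 mOsm/kg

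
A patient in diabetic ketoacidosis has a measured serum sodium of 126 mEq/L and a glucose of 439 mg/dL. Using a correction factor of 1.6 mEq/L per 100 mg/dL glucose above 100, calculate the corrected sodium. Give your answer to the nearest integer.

131 mEq/L

Corrected Na = measured Na + 1.6 · (glucose − 100)/100
= 126 + 1.6 · (439 − 100)/100
= 126 + 5.4
= 131.4 mEq/L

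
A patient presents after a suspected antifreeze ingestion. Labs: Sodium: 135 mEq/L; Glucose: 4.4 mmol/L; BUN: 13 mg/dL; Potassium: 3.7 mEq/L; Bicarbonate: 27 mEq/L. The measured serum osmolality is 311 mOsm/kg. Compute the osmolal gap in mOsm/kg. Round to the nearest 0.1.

32.0 mOsm/kg

Calculated osmolality = 2·Na + glucose + BUN/2.8
= 2·135 + 4.4 + 13/2.8
= 270 + 4.40 + 4.64
= 279.04 mOsm/kg ≈ 279.0 mOsm/kg
Osmolar gap = measured − calculated = 311 − 279.0 = 32.0 mOsm/kg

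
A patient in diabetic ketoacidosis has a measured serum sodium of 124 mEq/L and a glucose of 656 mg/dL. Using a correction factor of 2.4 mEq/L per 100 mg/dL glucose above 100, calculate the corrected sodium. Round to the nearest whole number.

137 mEq/L

Corrected Na = measured Na + 2.4 · (glucose − 100)/100
= 124 + 2.4 · (656 − 100)/100
= 124 + 13.3
= 137.3 mEq/L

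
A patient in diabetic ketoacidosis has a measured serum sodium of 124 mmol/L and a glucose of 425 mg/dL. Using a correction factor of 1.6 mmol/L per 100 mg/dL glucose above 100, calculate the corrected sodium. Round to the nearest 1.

129 mmol/L

Corrected Na = measured Na + 1.6 · (glucose − 100)/100
= 124 + 1.6 · (425 − 100)/100
= 124 + 5.2
= 129.2 mmol/L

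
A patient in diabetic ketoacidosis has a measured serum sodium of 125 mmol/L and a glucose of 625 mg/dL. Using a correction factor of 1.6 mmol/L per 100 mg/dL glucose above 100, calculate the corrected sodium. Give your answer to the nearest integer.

133 mmol/L

Corrected Na = measured Na + 1.6 · (glucose − 100)/100
= 125 + 1.6 · (625 − 100)/100
= 125 + 8.4
= 133.4 mmol/L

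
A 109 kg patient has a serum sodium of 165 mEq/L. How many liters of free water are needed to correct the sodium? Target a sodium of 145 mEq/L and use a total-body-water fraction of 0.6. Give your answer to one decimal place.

TBW = 0.6 · 109 = 65.4 L
Free water deficit = TBW · (Na/145 − 1)
= 65.4 · (165/145 − 1)
= 65.4 · 0.1379
= 9.02 L

9.0 L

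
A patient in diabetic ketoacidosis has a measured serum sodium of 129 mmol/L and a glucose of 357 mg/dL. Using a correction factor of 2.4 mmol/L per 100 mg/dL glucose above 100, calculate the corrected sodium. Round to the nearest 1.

Corrected Na = measured Na + 2.4 · (glucose − 100)/100
= 129 + 2.4 · (357 − 100)/100
= 129 + 6.2
= 135.2 mmol/L

135 mmol/L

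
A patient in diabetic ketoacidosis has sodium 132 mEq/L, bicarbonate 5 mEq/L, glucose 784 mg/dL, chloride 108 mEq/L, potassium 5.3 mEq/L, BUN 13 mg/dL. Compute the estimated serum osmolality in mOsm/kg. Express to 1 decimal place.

312.2 mOsm/kg

Calculated osmolality = 2·Na + glucose/18 + BUN/2.8
= 2·132 + 784/18 + 13/2.8
= 264 + 43.56 + 4.64
= 312.2 mOsm/kg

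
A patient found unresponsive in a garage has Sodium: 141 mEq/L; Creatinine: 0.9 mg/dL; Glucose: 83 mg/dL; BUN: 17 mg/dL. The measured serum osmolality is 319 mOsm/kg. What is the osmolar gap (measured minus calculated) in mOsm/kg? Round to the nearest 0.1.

26.3 mOsm/kg

Calculated osmolality = 2·Na + glucose/18 + BUN/2.8
= 2·141 + 83/18 + 17/2.8
= 282 + 4.61 + 6.07
= 292.68 mOsm/kg ≈ 292.7 mOsm/kg
Osmolar gap = measured − calculated = 319 − 292.7 = 26.3 mOsm/kg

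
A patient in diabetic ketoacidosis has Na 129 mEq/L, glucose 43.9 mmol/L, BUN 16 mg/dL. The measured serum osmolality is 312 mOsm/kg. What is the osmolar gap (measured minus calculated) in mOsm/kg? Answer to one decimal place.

Calculated osmolality = 2·Na + glucose + BUN/2.8
= 2·129 + 43.9 + 16/2.8
= 258 + 43.90 + 5.71
= 307.61 mOsm/kg ≈ 307.6 mOsm/kg
Osmolar gap = measured − calculated = 312 − 307.6 = 4.4 mOsm/kg

4.4 mOsm/kg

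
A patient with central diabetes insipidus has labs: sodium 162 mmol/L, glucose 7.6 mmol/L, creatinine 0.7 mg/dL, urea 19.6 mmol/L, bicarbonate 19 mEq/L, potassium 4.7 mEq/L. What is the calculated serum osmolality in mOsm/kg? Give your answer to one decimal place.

Calculated osmolality = 2·Na + glucose + urea
= 2·162 + 7.6 + 19.6
= 324 + 7.60 + 19.60
= 351.2 mOsm/kg

351.2 mOsm/kg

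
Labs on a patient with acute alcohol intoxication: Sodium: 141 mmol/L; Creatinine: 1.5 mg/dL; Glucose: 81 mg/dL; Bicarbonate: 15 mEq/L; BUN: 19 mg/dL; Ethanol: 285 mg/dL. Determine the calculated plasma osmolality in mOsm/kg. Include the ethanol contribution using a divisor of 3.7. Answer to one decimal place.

Calculated osmolality = 2·Na + glucose/18 + BUN/2.8 + ethanol/3.7
= 2·141 + 81/18 + 19/2.8 + 285/3.7
= 282 + 4.50 + 6.79 + 77.03
= 370.32 mOsm/kg

370.3 mOsm/kg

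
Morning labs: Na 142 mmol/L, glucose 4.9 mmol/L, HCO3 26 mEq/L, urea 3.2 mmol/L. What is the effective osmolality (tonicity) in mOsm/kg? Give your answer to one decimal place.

288.9 mOsm/kg

Effective osmolality excludes urea (freely permeant across cell membranes):
2·Na + glucose
= 2·142 + 4.9
= 284 + 4.9
= 288.9 mOsm/kg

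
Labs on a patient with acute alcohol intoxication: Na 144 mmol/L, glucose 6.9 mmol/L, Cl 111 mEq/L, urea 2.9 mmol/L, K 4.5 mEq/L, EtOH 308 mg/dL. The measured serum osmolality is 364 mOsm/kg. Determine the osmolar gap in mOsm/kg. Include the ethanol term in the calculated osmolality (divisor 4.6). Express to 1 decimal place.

-0.8 mOsm/kg

Calculated osmolality = 2·Na + glucose + urea + ethanol/4.6
= 2·144 + 6.9 + 2.9 + 308/4.6
= 288 + 6.90 + 2.90 + 66.96
= 364.76 mOsm/kg ≈ 364.8 mOsm/kg
Osmolar gap = measured − calculated = 364 − 364.8 = -0.8 mOsm/kg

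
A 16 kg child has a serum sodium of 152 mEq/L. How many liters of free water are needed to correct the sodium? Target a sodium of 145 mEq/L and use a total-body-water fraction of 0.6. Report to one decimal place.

0.5 L

TBW = 0.6 · 16 = 9.6 L
Free water deficit = TBW · (Na/145 − 1)
= 9.6 · (152/145 − 1)
= 9.6 · 0.0483
= 0.46 L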